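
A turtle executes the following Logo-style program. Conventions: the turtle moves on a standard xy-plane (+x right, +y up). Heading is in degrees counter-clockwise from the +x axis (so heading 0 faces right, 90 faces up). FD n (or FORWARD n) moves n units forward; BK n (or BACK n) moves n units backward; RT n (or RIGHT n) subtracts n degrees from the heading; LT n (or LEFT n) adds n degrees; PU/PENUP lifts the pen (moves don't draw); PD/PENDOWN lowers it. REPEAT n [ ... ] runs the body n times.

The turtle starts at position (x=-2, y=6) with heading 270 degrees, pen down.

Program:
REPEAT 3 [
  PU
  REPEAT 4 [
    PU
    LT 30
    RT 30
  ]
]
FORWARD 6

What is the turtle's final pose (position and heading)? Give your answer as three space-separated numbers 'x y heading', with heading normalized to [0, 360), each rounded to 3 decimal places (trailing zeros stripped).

Answer: -2 0 270

Derivation:
Executing turtle program step by step:
Start: pos=(-2,6), heading=270, pen down
REPEAT 3 [
  -- iteration 1/3 --
  PU: pen up
  REPEAT 4 [
    -- iteration 1/4 --
    PU: pen up
    LT 30: heading 270 -> 300
    RT 30: heading 300 -> 270
    -- iteration 2/4 --
    PU: pen up
    LT 30: heading 270 -> 300
    RT 30: heading 300 -> 270
    -- iteration 3/4 --
    PU: pen up
    LT 30: heading 270 -> 300
    RT 30: heading 300 -> 270
    -- iteration 4/4 --
    PU: pen up
    LT 30: heading 270 -> 300
    RT 30: heading 300 -> 270
  ]
  -- iteration 2/3 --
  PU: pen up
  REPEAT 4 [
    -- iteration 1/4 --
    PU: pen up
    LT 30: heading 270 -> 300
    RT 30: heading 300 -> 270
    -- iteration 2/4 --
    PU: pen up
    LT 30: heading 270 -> 300
    RT 30: heading 300 -> 270
    -- iteration 3/4 --
    PU: pen up
    LT 30: heading 270 -> 300
    RT 30: heading 300 -> 270
    -- iteration 4/4 --
    PU: pen up
    LT 30: heading 270 -> 300
    RT 30: heading 300 -> 270
  ]
  -- iteration 3/3 --
  PU: pen up
  REPEAT 4 [
    -- iteration 1/4 --
    PU: pen up
    LT 30: heading 270 -> 300
    RT 30: heading 300 -> 270
    -- iteration 2/4 --
    PU: pen up
    LT 30: heading 270 -> 300
    RT 30: heading 300 -> 270
    -- iteration 3/4 --
    PU: pen up
    LT 30: heading 270 -> 300
    RT 30: heading 300 -> 270
    -- iteration 4/4 --
    PU: pen up
    LT 30: heading 270 -> 300
    RT 30: heading 300 -> 270
  ]
]
FD 6: (-2,6) -> (-2,0) [heading=270, move]
Final: pos=(-2,0), heading=270, 0 segment(s) drawn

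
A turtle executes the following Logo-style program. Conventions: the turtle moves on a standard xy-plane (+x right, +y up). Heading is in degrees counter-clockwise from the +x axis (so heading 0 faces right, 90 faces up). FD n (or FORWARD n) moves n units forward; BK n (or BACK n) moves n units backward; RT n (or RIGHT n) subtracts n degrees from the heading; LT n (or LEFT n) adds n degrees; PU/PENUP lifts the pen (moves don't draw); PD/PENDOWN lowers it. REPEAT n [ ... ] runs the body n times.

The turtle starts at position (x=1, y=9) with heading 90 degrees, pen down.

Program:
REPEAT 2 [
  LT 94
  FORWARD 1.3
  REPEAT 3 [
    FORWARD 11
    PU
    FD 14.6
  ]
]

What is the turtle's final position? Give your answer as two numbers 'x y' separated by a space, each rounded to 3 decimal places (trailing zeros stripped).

Executing turtle program step by step:
Start: pos=(1,9), heading=90, pen down
REPEAT 2 [
  -- iteration 1/2 --
  LT 94: heading 90 -> 184
  FD 1.3: (1,9) -> (-0.297,8.909) [heading=184, draw]
  REPEAT 3 [
    -- iteration 1/3 --
    FD 11: (-0.297,8.909) -> (-11.27,8.142) [heading=184, draw]
    PU: pen up
    FD 14.6: (-11.27,8.142) -> (-25.834,7.124) [heading=184, move]
    -- iteration 2/3 --
    FD 11: (-25.834,7.124) -> (-36.808,6.356) [heading=184, move]
    PU: pen up
    FD 14.6: (-36.808,6.356) -> (-51.372,5.338) [heading=184, move]
    -- iteration 3/3 --
    FD 11: (-51.372,5.338) -> (-62.345,4.57) [heading=184, move]
    PU: pen up
    FD 14.6: (-62.345,4.57) -> (-76.91,3.552) [heading=184, move]
  ]
  -- iteration 2/2 --
  LT 94: heading 184 -> 278
  FD 1.3: (-76.91,3.552) -> (-76.729,2.265) [heading=278, move]
  REPEAT 3 [
    -- iteration 1/3 --
    FD 11: (-76.729,2.265) -> (-75.198,-8.628) [heading=278, move]
    PU: pen up
    FD 14.6: (-75.198,-8.628) -> (-73.166,-23.086) [heading=278, move]
    -- iteration 2/3 --
    FD 11: (-73.166,-23.086) -> (-71.635,-33.979) [heading=278, move]
    PU: pen up
    FD 14.6: (-71.635,-33.979) -> (-69.603,-48.437) [heading=278, move]
    -- iteration 3/3 --
    FD 11: (-69.603,-48.437) -> (-68.072,-59.33) [heading=278, move]
    PU: pen up
    FD 14.6: (-68.072,-59.33) -> (-66.04,-73.788) [heading=278, move]
  ]
]
Final: pos=(-66.04,-73.788), heading=278, 2 segment(s) drawn

Answer: -66.04 -73.788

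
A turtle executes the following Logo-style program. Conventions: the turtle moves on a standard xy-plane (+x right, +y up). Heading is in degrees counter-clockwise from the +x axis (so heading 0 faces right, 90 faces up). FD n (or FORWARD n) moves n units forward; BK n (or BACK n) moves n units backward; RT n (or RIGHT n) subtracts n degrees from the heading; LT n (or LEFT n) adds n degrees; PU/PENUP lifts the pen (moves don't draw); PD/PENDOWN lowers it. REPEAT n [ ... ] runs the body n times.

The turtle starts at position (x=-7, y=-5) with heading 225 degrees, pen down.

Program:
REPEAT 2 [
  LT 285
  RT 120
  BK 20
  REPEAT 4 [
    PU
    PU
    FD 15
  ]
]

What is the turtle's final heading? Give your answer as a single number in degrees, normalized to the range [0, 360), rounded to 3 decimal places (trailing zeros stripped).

Executing turtle program step by step:
Start: pos=(-7,-5), heading=225, pen down
REPEAT 2 [
  -- iteration 1/2 --
  LT 285: heading 225 -> 150
  RT 120: heading 150 -> 30
  BK 20: (-7,-5) -> (-24.321,-15) [heading=30, draw]
  REPEAT 4 [
    -- iteration 1/4 --
    PU: pen up
    PU: pen up
    FD 15: (-24.321,-15) -> (-11.33,-7.5) [heading=30, move]
    -- iteration 2/4 --
    PU: pen up
    PU: pen up
    FD 15: (-11.33,-7.5) -> (1.66,0) [heading=30, move]
    -- iteration 3/4 --
    PU: pen up
    PU: pen up
    FD 15: (1.66,0) -> (14.651,7.5) [heading=30, move]
    -- iteration 4/4 --
    PU: pen up
    PU: pen up
    FD 15: (14.651,7.5) -> (27.641,15) [heading=30, move]
  ]
  -- iteration 2/2 --
  LT 285: heading 30 -> 315
  RT 120: heading 315 -> 195
  BK 20: (27.641,15) -> (46.96,20.176) [heading=195, move]
  REPEAT 4 [
    -- iteration 1/4 --
    PU: pen up
    PU: pen up
    FD 15: (46.96,20.176) -> (32.471,16.294) [heading=195, move]
    -- iteration 2/4 --
    PU: pen up
    PU: pen up
    FD 15: (32.471,16.294) -> (17.982,12.412) [heading=195, move]
    -- iteration 3/4 --
    PU: pen up
    PU: pen up
    FD 15: (17.982,12.412) -> (3.493,8.53) [heading=195, move]
    -- iteration 4/4 --
    PU: pen up
    PU: pen up
    FD 15: (3.493,8.53) -> (-10.996,4.647) [heading=195, move]
  ]
]
Final: pos=(-10.996,4.647), heading=195, 1 segment(s) drawn

Answer: 195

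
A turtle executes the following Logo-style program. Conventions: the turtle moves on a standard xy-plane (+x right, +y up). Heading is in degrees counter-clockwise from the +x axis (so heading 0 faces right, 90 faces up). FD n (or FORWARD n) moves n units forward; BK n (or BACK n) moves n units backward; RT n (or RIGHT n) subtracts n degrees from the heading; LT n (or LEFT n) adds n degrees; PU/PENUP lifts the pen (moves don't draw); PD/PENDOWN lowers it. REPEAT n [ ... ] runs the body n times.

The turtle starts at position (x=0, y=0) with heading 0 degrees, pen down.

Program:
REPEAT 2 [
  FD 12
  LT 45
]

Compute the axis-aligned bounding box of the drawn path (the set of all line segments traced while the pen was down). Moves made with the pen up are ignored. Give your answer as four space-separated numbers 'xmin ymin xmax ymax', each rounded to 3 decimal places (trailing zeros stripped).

Answer: 0 0 20.485 8.485

Derivation:
Executing turtle program step by step:
Start: pos=(0,0), heading=0, pen down
REPEAT 2 [
  -- iteration 1/2 --
  FD 12: (0,0) -> (12,0) [heading=0, draw]
  LT 45: heading 0 -> 45
  -- iteration 2/2 --
  FD 12: (12,0) -> (20.485,8.485) [heading=45, draw]
  LT 45: heading 45 -> 90
]
Final: pos=(20.485,8.485), heading=90, 2 segment(s) drawn

Segment endpoints: x in {0, 12, 20.485}, y in {0, 8.485}
xmin=0, ymin=0, xmax=20.485, ymax=8.485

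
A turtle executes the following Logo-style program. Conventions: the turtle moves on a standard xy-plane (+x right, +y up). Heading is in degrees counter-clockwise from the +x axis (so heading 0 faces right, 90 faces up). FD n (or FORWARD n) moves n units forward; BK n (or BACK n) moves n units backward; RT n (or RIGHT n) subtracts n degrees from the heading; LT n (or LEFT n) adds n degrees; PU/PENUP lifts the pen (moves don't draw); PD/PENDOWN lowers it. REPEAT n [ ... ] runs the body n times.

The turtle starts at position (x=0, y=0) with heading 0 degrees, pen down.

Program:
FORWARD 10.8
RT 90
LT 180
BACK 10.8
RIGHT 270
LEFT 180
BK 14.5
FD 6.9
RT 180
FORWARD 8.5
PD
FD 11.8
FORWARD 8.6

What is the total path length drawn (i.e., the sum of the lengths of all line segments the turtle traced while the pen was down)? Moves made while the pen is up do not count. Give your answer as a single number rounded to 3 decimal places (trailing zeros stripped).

Executing turtle program step by step:
Start: pos=(0,0), heading=0, pen down
FD 10.8: (0,0) -> (10.8,0) [heading=0, draw]
RT 90: heading 0 -> 270
LT 180: heading 270 -> 90
BK 10.8: (10.8,0) -> (10.8,-10.8) [heading=90, draw]
RT 270: heading 90 -> 180
LT 180: heading 180 -> 0
BK 14.5: (10.8,-10.8) -> (-3.7,-10.8) [heading=0, draw]
FD 6.9: (-3.7,-10.8) -> (3.2,-10.8) [heading=0, draw]
RT 180: heading 0 -> 180
FD 8.5: (3.2,-10.8) -> (-5.3,-10.8) [heading=180, draw]
PD: pen down
FD 11.8: (-5.3,-10.8) -> (-17.1,-10.8) [heading=180, draw]
FD 8.6: (-17.1,-10.8) -> (-25.7,-10.8) [heading=180, draw]
Final: pos=(-25.7,-10.8), heading=180, 7 segment(s) drawn

Segment lengths:
  seg 1: (0,0) -> (10.8,0), length = 10.8
  seg 2: (10.8,0) -> (10.8,-10.8), length = 10.8
  seg 3: (10.8,-10.8) -> (-3.7,-10.8), length = 14.5
  seg 4: (-3.7,-10.8) -> (3.2,-10.8), length = 6.9
  seg 5: (3.2,-10.8) -> (-5.3,-10.8), length = 8.5
  seg 6: (-5.3,-10.8) -> (-17.1,-10.8), length = 11.8
  seg 7: (-17.1,-10.8) -> (-25.7,-10.8), length = 8.6
Total = 71.9

Answer: 71.9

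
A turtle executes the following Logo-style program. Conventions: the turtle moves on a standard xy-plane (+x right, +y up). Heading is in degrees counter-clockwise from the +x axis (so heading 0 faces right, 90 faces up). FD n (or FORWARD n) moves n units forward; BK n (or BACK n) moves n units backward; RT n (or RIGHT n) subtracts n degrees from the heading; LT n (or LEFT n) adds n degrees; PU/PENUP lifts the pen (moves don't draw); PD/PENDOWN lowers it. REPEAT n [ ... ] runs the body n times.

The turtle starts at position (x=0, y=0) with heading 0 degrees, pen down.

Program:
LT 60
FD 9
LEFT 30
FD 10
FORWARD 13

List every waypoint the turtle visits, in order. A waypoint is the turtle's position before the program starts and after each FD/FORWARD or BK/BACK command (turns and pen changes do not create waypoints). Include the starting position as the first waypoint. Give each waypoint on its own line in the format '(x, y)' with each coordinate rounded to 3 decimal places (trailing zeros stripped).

Executing turtle program step by step:
Start: pos=(0,0), heading=0, pen down
LT 60: heading 0 -> 60
FD 9: (0,0) -> (4.5,7.794) [heading=60, draw]
LT 30: heading 60 -> 90
FD 10: (4.5,7.794) -> (4.5,17.794) [heading=90, draw]
FD 13: (4.5,17.794) -> (4.5,30.794) [heading=90, draw]
Final: pos=(4.5,30.794), heading=90, 3 segment(s) drawn
Waypoints (4 total):
(0, 0)
(4.5, 7.794)
(4.5, 17.794)
(4.5, 30.794)

Answer: (0, 0)
(4.5, 7.794)
(4.5, 17.794)
(4.5, 30.794)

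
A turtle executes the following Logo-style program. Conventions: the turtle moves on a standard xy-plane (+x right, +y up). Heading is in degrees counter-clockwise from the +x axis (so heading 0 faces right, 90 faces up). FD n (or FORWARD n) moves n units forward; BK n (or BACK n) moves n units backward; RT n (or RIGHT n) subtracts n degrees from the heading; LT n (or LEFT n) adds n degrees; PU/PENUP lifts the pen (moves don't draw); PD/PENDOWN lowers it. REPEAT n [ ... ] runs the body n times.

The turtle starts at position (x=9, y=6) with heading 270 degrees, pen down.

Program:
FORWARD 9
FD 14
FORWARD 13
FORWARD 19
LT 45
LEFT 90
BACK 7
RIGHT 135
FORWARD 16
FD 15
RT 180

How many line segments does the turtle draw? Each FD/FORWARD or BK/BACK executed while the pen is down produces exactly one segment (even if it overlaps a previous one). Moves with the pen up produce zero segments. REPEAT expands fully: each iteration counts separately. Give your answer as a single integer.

Answer: 7

Derivation:
Executing turtle program step by step:
Start: pos=(9,6), heading=270, pen down
FD 9: (9,6) -> (9,-3) [heading=270, draw]
FD 14: (9,-3) -> (9,-17) [heading=270, draw]
FD 13: (9,-17) -> (9,-30) [heading=270, draw]
FD 19: (9,-30) -> (9,-49) [heading=270, draw]
LT 45: heading 270 -> 315
LT 90: heading 315 -> 45
BK 7: (9,-49) -> (4.05,-53.95) [heading=45, draw]
RT 135: heading 45 -> 270
FD 16: (4.05,-53.95) -> (4.05,-69.95) [heading=270, draw]
FD 15: (4.05,-69.95) -> (4.05,-84.95) [heading=270, draw]
RT 180: heading 270 -> 90
Final: pos=(4.05,-84.95), heading=90, 7 segment(s) drawn
Segments drawn: 7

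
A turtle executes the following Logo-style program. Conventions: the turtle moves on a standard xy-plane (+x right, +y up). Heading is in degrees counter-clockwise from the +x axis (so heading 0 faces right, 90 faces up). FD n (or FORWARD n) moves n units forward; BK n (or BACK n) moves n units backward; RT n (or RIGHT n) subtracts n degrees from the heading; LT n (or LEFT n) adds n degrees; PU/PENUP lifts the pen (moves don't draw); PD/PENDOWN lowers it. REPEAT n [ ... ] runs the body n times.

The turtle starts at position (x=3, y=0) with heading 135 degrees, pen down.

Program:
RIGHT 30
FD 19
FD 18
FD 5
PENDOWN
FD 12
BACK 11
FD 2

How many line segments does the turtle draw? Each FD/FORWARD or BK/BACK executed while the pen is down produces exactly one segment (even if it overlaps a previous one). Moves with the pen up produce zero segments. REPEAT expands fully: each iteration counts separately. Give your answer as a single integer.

Executing turtle program step by step:
Start: pos=(3,0), heading=135, pen down
RT 30: heading 135 -> 105
FD 19: (3,0) -> (-1.918,18.353) [heading=105, draw]
FD 18: (-1.918,18.353) -> (-6.576,35.739) [heading=105, draw]
FD 5: (-6.576,35.739) -> (-7.87,40.569) [heading=105, draw]
PD: pen down
FD 12: (-7.87,40.569) -> (-10.976,52.16) [heading=105, draw]
BK 11: (-10.976,52.16) -> (-8.129,41.535) [heading=105, draw]
FD 2: (-8.129,41.535) -> (-8.647,43.467) [heading=105, draw]
Final: pos=(-8.647,43.467), heading=105, 6 segment(s) drawn
Segments drawn: 6

Answer: 6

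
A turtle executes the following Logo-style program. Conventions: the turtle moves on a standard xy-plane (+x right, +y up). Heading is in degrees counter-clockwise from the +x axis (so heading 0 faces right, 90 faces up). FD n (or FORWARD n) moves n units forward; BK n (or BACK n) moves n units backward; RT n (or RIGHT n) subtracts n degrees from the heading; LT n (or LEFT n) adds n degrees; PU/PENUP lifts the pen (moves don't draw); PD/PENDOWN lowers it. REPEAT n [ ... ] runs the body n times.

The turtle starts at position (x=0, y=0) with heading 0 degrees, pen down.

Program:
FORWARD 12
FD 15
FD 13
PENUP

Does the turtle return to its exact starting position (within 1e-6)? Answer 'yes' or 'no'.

Answer: no

Derivation:
Executing turtle program step by step:
Start: pos=(0,0), heading=0, pen down
FD 12: (0,0) -> (12,0) [heading=0, draw]
FD 15: (12,0) -> (27,0) [heading=0, draw]
FD 13: (27,0) -> (40,0) [heading=0, draw]
PU: pen up
Final: pos=(40,0), heading=0, 3 segment(s) drawn

Start position: (0, 0)
Final position: (40, 0)
Distance = 40; >= 1e-6 -> NOT closed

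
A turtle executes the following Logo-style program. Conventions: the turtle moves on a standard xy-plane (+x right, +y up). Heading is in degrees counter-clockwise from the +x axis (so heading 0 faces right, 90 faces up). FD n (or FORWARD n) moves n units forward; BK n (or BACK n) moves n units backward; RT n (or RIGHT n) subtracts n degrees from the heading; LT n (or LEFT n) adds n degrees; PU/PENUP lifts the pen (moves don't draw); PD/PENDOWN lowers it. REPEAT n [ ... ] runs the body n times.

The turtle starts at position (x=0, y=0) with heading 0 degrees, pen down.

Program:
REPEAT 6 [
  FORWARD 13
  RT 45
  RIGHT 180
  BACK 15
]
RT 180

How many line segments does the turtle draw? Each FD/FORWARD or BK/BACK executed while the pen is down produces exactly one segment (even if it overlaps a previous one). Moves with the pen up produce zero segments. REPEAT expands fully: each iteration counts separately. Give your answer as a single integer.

Answer: 12

Derivation:
Executing turtle program step by step:
Start: pos=(0,0), heading=0, pen down
REPEAT 6 [
  -- iteration 1/6 --
  FD 13: (0,0) -> (13,0) [heading=0, draw]
  RT 45: heading 0 -> 315
  RT 180: heading 315 -> 135
  BK 15: (13,0) -> (23.607,-10.607) [heading=135, draw]
  -- iteration 2/6 --
  FD 13: (23.607,-10.607) -> (14.414,-1.414) [heading=135, draw]
  RT 45: heading 135 -> 90
  RT 180: heading 90 -> 270
  BK 15: (14.414,-1.414) -> (14.414,13.586) [heading=270, draw]
  -- iteration 3/6 --
  FD 13: (14.414,13.586) -> (14.414,0.586) [heading=270, draw]
  RT 45: heading 270 -> 225
  RT 180: heading 225 -> 45
  BK 15: (14.414,0.586) -> (3.808,-10.021) [heading=45, draw]
  -- iteration 4/6 --
  FD 13: (3.808,-10.021) -> (13,-0.828) [heading=45, draw]
  RT 45: heading 45 -> 0
  RT 180: heading 0 -> 180
  BK 15: (13,-0.828) -> (28,-0.828) [heading=180, draw]
  -- iteration 5/6 --
  FD 13: (28,-0.828) -> (15,-0.828) [heading=180, draw]
  RT 45: heading 180 -> 135
  RT 180: heading 135 -> 315
  BK 15: (15,-0.828) -> (4.393,9.778) [heading=315, draw]
  -- iteration 6/6 --
  FD 13: (4.393,9.778) -> (13.586,0.586) [heading=315, draw]
  RT 45: heading 315 -> 270
  RT 180: heading 270 -> 90
  BK 15: (13.586,0.586) -> (13.586,-14.414) [heading=90, draw]
]
RT 180: heading 90 -> 270
Final: pos=(13.586,-14.414), heading=270, 12 segment(s) drawn
Segments drawn: 12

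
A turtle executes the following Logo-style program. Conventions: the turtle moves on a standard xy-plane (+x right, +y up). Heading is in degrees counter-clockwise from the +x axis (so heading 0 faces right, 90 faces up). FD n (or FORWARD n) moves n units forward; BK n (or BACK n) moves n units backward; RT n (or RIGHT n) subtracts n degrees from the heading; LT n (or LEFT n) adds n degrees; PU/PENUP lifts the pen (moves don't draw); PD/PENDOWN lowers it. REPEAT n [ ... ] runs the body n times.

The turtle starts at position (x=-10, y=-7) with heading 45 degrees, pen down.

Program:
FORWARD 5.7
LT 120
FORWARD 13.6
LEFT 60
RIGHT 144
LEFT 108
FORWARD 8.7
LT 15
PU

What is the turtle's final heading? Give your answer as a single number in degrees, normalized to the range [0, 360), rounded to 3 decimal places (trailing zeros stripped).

Executing turtle program step by step:
Start: pos=(-10,-7), heading=45, pen down
FD 5.7: (-10,-7) -> (-5.969,-2.969) [heading=45, draw]
LT 120: heading 45 -> 165
FD 13.6: (-5.969,-2.969) -> (-19.106,0.55) [heading=165, draw]
LT 60: heading 165 -> 225
RT 144: heading 225 -> 81
LT 108: heading 81 -> 189
FD 8.7: (-19.106,0.55) -> (-27.699,-0.811) [heading=189, draw]
LT 15: heading 189 -> 204
PU: pen up
Final: pos=(-27.699,-0.811), heading=204, 3 segment(s) drawn

Answer: 204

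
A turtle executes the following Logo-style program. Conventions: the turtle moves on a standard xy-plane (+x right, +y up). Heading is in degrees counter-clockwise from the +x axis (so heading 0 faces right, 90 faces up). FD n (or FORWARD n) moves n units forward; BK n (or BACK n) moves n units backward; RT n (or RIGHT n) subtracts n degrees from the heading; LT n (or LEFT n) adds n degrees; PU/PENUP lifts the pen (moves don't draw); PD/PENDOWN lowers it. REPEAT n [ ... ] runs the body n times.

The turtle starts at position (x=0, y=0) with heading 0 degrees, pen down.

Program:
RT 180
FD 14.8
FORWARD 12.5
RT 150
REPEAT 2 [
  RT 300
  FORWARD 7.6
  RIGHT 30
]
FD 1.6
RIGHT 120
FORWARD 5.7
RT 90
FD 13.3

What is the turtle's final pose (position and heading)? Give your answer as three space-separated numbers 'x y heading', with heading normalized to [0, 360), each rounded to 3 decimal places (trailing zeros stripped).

Executing turtle program step by step:
Start: pos=(0,0), heading=0, pen down
RT 180: heading 0 -> 180
FD 14.8: (0,0) -> (-14.8,0) [heading=180, draw]
FD 12.5: (-14.8,0) -> (-27.3,0) [heading=180, draw]
RT 150: heading 180 -> 30
REPEAT 2 [
  -- iteration 1/2 --
  RT 300: heading 30 -> 90
  FD 7.6: (-27.3,0) -> (-27.3,7.6) [heading=90, draw]
  RT 30: heading 90 -> 60
  -- iteration 2/2 --
  RT 300: heading 60 -> 120
  FD 7.6: (-27.3,7.6) -> (-31.1,14.182) [heading=120, draw]
  RT 30: heading 120 -> 90
]
FD 1.6: (-31.1,14.182) -> (-31.1,15.782) [heading=90, draw]
RT 120: heading 90 -> 330
FD 5.7: (-31.1,15.782) -> (-26.164,12.932) [heading=330, draw]
RT 90: heading 330 -> 240
FD 13.3: (-26.164,12.932) -> (-32.814,1.414) [heading=240, draw]
Final: pos=(-32.814,1.414), heading=240, 7 segment(s) drawn

Answer: -32.814 1.414 240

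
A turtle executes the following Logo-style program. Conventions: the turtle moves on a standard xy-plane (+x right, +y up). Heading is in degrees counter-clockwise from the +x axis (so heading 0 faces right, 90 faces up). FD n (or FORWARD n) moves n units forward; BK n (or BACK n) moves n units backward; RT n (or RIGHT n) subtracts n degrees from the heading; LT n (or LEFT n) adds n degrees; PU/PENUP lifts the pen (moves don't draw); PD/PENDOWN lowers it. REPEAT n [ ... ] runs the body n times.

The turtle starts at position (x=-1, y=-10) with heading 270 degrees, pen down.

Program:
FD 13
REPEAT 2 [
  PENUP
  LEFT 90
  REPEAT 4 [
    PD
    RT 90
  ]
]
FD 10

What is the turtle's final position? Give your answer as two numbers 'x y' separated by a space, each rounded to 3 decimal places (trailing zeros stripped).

Answer: -1 -13

Derivation:
Executing turtle program step by step:
Start: pos=(-1,-10), heading=270, pen down
FD 13: (-1,-10) -> (-1,-23) [heading=270, draw]
REPEAT 2 [
  -- iteration 1/2 --
  PU: pen up
  LT 90: heading 270 -> 0
  REPEAT 4 [
    -- iteration 1/4 --
    PD: pen down
    RT 90: heading 0 -> 270
    -- iteration 2/4 --
    PD: pen down
    RT 90: heading 270 -> 180
    -- iteration 3/4 --
    PD: pen down
    RT 90: heading 180 -> 90
    -- iteration 4/4 --
    PD: pen down
    RT 90: heading 90 -> 0
  ]
  -- iteration 2/2 --
  PU: pen up
  LT 90: heading 0 -> 90
  REPEAT 4 [
    -- iteration 1/4 --
    PD: pen down
    RT 90: heading 90 -> 0
    -- iteration 2/4 --
    PD: pen down
    RT 90: heading 0 -> 270
    -- iteration 3/4 --
    PD: pen down
    RT 90: heading 270 -> 180
    -- iteration 4/4 --
    PD: pen down
    RT 90: heading 180 -> 90
  ]
]
FD 10: (-1,-23) -> (-1,-13) [heading=90, draw]
Final: pos=(-1,-13), heading=90, 2 segment(s) drawn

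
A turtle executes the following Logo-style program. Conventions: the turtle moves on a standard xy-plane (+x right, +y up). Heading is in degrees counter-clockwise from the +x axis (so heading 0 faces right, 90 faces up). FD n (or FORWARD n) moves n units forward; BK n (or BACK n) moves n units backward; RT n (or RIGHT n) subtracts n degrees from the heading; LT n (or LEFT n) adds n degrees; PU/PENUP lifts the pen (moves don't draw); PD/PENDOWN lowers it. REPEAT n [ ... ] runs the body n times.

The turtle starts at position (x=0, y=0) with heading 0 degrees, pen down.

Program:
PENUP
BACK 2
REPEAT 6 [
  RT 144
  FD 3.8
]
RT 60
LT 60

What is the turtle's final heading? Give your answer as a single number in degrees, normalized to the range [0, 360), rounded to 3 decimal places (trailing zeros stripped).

Answer: 216

Derivation:
Executing turtle program step by step:
Start: pos=(0,0), heading=0, pen down
PU: pen up
BK 2: (0,0) -> (-2,0) [heading=0, move]
REPEAT 6 [
  -- iteration 1/6 --
  RT 144: heading 0 -> 216
  FD 3.8: (-2,0) -> (-5.074,-2.234) [heading=216, move]
  -- iteration 2/6 --
  RT 144: heading 216 -> 72
  FD 3.8: (-5.074,-2.234) -> (-3.9,1.38) [heading=72, move]
  -- iteration 3/6 --
  RT 144: heading 72 -> 288
  FD 3.8: (-3.9,1.38) -> (-2.726,-2.234) [heading=288, move]
  -- iteration 4/6 --
  RT 144: heading 288 -> 144
  FD 3.8: (-2.726,-2.234) -> (-5.8,0) [heading=144, move]
  -- iteration 5/6 --
  RT 144: heading 144 -> 0
  FD 3.8: (-5.8,0) -> (-2,0) [heading=0, move]
  -- iteration 6/6 --
  RT 144: heading 0 -> 216
  FD 3.8: (-2,0) -> (-5.074,-2.234) [heading=216, move]
]
RT 60: heading 216 -> 156
LT 60: heading 156 -> 216
Final: pos=(-5.074,-2.234), heading=216, 0 segment(s) drawn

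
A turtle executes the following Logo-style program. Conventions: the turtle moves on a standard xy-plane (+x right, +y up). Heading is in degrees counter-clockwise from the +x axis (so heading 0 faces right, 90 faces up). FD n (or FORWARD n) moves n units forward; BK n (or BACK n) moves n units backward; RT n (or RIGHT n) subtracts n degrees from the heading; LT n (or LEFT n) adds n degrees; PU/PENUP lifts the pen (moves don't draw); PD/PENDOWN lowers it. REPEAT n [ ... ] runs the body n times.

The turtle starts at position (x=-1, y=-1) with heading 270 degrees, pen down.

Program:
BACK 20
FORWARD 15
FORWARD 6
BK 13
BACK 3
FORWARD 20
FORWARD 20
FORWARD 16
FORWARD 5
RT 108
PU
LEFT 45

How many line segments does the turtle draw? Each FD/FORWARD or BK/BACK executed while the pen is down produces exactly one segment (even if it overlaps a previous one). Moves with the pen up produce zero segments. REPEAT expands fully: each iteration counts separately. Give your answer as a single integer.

Answer: 9

Derivation:
Executing turtle program step by step:
Start: pos=(-1,-1), heading=270, pen down
BK 20: (-1,-1) -> (-1,19) [heading=270, draw]
FD 15: (-1,19) -> (-1,4) [heading=270, draw]
FD 6: (-1,4) -> (-1,-2) [heading=270, draw]
BK 13: (-1,-2) -> (-1,11) [heading=270, draw]
BK 3: (-1,11) -> (-1,14) [heading=270, draw]
FD 20: (-1,14) -> (-1,-6) [heading=270, draw]
FD 20: (-1,-6) -> (-1,-26) [heading=270, draw]
FD 16: (-1,-26) -> (-1,-42) [heading=270, draw]
FD 5: (-1,-42) -> (-1,-47) [heading=270, draw]
RT 108: heading 270 -> 162
PU: pen up
LT 45: heading 162 -> 207
Final: pos=(-1,-47), heading=207, 9 segment(s) drawn
Segments drawn: 9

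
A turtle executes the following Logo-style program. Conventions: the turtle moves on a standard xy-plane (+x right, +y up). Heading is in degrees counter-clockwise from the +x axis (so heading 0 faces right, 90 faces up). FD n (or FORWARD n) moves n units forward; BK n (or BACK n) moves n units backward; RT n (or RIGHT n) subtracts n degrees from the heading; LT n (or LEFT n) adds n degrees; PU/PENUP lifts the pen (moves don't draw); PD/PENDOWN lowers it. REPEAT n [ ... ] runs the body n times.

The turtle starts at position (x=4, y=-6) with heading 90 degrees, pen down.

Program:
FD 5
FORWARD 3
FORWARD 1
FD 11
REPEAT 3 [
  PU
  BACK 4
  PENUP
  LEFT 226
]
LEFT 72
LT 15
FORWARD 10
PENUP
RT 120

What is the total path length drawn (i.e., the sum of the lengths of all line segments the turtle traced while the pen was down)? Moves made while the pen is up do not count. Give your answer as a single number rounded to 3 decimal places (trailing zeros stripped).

Answer: 20

Derivation:
Executing turtle program step by step:
Start: pos=(4,-6), heading=90, pen down
FD 5: (4,-6) -> (4,-1) [heading=90, draw]
FD 3: (4,-1) -> (4,2) [heading=90, draw]
FD 1: (4,2) -> (4,3) [heading=90, draw]
FD 11: (4,3) -> (4,14) [heading=90, draw]
REPEAT 3 [
  -- iteration 1/3 --
  PU: pen up
  BK 4: (4,14) -> (4,10) [heading=90, move]
  PU: pen up
  LT 226: heading 90 -> 316
  -- iteration 2/3 --
  PU: pen up
  BK 4: (4,10) -> (1.123,12.779) [heading=316, move]
  PU: pen up
  LT 226: heading 316 -> 182
  -- iteration 3/3 --
  PU: pen up
  BK 4: (1.123,12.779) -> (5.12,12.918) [heading=182, move]
  PU: pen up
  LT 226: heading 182 -> 48
]
LT 72: heading 48 -> 120
LT 15: heading 120 -> 135
FD 10: (5.12,12.918) -> (-1.951,19.989) [heading=135, move]
PU: pen up
RT 120: heading 135 -> 15
Final: pos=(-1.951,19.989), heading=15, 4 segment(s) drawn

Segment lengths:
  seg 1: (4,-6) -> (4,-1), length = 5
  seg 2: (4,-1) -> (4,2), length = 3
  seg 3: (4,2) -> (4,3), length = 1
  seg 4: (4,3) -> (4,14), length = 11
Total = 20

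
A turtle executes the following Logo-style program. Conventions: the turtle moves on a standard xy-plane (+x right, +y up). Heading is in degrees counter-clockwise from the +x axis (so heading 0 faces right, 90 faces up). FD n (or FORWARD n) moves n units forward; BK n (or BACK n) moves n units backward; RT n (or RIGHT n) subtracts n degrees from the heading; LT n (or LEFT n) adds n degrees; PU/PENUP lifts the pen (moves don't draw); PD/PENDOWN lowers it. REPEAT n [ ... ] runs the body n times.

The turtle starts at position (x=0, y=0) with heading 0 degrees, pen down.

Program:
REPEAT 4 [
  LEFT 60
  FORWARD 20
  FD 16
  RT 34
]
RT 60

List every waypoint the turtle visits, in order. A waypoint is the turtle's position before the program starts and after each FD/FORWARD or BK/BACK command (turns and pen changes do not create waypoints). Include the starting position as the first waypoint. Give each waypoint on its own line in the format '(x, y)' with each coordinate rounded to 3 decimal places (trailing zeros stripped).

Answer: (0, 0)
(10, 17.321)
(18, 31.177)
(19.395, 51.128)
(20.511, 67.089)
(13.019, 85.633)
(7.025, 100.468)
(-7.838, 113.85)
(-19.728, 124.557)

Derivation:
Executing turtle program step by step:
Start: pos=(0,0), heading=0, pen down
REPEAT 4 [
  -- iteration 1/4 --
  LT 60: heading 0 -> 60
  FD 20: (0,0) -> (10,17.321) [heading=60, draw]
  FD 16: (10,17.321) -> (18,31.177) [heading=60, draw]
  RT 34: heading 60 -> 26
  -- iteration 2/4 --
  LT 60: heading 26 -> 86
  FD 20: (18,31.177) -> (19.395,51.128) [heading=86, draw]
  FD 16: (19.395,51.128) -> (20.511,67.089) [heading=86, draw]
  RT 34: heading 86 -> 52
  -- iteration 3/4 --
  LT 60: heading 52 -> 112
  FD 20: (20.511,67.089) -> (13.019,85.633) [heading=112, draw]
  FD 16: (13.019,85.633) -> (7.025,100.468) [heading=112, draw]
  RT 34: heading 112 -> 78
  -- iteration 4/4 --
  LT 60: heading 78 -> 138
  FD 20: (7.025,100.468) -> (-7.838,113.85) [heading=138, draw]
  FD 16: (-7.838,113.85) -> (-19.728,124.557) [heading=138, draw]
  RT 34: heading 138 -> 104
]
RT 60: heading 104 -> 44
Final: pos=(-19.728,124.557), heading=44, 8 segment(s) drawn
Waypoints (9 total):
(0, 0)
(10, 17.321)
(18, 31.177)
(19.395, 51.128)
(20.511, 67.089)
(13.019, 85.633)
(7.025, 100.468)
(-7.838, 113.85)
(-19.728, 124.557)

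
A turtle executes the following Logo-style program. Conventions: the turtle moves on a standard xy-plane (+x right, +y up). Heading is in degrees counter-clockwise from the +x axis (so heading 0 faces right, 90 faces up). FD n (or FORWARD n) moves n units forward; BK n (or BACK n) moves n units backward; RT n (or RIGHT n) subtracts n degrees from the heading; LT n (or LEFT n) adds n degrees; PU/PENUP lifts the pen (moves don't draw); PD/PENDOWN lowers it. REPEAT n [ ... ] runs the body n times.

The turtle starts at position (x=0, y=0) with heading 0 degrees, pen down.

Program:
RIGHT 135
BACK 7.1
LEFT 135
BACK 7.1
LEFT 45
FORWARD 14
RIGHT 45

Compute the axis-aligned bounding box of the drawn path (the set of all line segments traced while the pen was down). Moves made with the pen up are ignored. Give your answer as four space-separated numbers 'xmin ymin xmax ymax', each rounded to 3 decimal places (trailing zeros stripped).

Answer: -2.08 0 7.82 14.92

Derivation:
Executing turtle program step by step:
Start: pos=(0,0), heading=0, pen down
RT 135: heading 0 -> 225
BK 7.1: (0,0) -> (5.02,5.02) [heading=225, draw]
LT 135: heading 225 -> 0
BK 7.1: (5.02,5.02) -> (-2.08,5.02) [heading=0, draw]
LT 45: heading 0 -> 45
FD 14: (-2.08,5.02) -> (7.82,14.92) [heading=45, draw]
RT 45: heading 45 -> 0
Final: pos=(7.82,14.92), heading=0, 3 segment(s) drawn

Segment endpoints: x in {-2.08, 0, 5.02, 7.82}, y in {0, 5.02, 14.92}
xmin=-2.08, ymin=0, xmax=7.82, ymax=14.92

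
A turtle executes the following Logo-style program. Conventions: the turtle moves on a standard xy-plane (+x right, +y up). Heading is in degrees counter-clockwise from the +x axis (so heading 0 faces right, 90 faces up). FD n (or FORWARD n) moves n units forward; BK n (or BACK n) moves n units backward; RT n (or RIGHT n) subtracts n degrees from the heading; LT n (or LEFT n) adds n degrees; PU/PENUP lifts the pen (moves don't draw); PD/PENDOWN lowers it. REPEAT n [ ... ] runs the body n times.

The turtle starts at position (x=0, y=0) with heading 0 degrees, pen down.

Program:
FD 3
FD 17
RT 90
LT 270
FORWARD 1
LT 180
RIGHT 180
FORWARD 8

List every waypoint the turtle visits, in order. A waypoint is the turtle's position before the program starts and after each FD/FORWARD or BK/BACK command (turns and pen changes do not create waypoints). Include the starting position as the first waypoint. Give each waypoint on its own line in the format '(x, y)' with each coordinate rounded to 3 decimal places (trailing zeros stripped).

Answer: (0, 0)
(3, 0)
(20, 0)
(19, 0)
(11, 0)

Derivation:
Executing turtle program step by step:
Start: pos=(0,0), heading=0, pen down
FD 3: (0,0) -> (3,0) [heading=0, draw]
FD 17: (3,0) -> (20,0) [heading=0, draw]
RT 90: heading 0 -> 270
LT 270: heading 270 -> 180
FD 1: (20,0) -> (19,0) [heading=180, draw]
LT 180: heading 180 -> 0
RT 180: heading 0 -> 180
FD 8: (19,0) -> (11,0) [heading=180, draw]
Final: pos=(11,0), heading=180, 4 segment(s) drawn
Waypoints (5 total):
(0, 0)
(3, 0)
(20, 0)
(19, 0)
(11, 0)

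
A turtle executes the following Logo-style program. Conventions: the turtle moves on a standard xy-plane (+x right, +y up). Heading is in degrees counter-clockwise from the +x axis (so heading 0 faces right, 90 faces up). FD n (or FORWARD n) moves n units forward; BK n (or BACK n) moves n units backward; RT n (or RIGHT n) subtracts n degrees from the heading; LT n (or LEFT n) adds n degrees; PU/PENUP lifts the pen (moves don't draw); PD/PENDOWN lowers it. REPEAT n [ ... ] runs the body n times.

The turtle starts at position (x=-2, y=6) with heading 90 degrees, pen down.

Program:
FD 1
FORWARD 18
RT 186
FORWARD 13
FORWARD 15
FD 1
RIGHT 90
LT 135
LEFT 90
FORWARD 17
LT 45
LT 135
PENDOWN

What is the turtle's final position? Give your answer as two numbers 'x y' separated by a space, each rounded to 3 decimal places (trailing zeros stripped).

Executing turtle program step by step:
Start: pos=(-2,6), heading=90, pen down
FD 1: (-2,6) -> (-2,7) [heading=90, draw]
FD 18: (-2,7) -> (-2,25) [heading=90, draw]
RT 186: heading 90 -> 264
FD 13: (-2,25) -> (-3.359,12.071) [heading=264, draw]
FD 15: (-3.359,12.071) -> (-4.927,-2.847) [heading=264, draw]
FD 1: (-4.927,-2.847) -> (-5.031,-3.841) [heading=264, draw]
RT 90: heading 264 -> 174
LT 135: heading 174 -> 309
LT 90: heading 309 -> 39
FD 17: (-5.031,-3.841) -> (8.18,6.857) [heading=39, draw]
LT 45: heading 39 -> 84
LT 135: heading 84 -> 219
PD: pen down
Final: pos=(8.18,6.857), heading=219, 6 segment(s) drawn

Answer: 8.18 6.857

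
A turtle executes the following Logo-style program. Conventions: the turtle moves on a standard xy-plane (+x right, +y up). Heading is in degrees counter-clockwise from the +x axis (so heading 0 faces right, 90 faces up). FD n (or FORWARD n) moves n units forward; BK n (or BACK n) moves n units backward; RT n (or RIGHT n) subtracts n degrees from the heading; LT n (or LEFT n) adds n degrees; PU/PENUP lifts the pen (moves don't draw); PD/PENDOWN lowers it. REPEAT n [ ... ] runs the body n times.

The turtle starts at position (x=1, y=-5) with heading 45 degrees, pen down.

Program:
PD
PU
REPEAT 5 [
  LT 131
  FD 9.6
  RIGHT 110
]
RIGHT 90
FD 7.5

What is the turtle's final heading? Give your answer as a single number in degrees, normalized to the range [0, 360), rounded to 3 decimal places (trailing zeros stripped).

Executing turtle program step by step:
Start: pos=(1,-5), heading=45, pen down
PD: pen down
PU: pen up
REPEAT 5 [
  -- iteration 1/5 --
  LT 131: heading 45 -> 176
  FD 9.6: (1,-5) -> (-8.577,-4.33) [heading=176, move]
  RT 110: heading 176 -> 66
  -- iteration 2/5 --
  LT 131: heading 66 -> 197
  FD 9.6: (-8.577,-4.33) -> (-17.757,-7.137) [heading=197, move]
  RT 110: heading 197 -> 87
  -- iteration 3/5 --
  LT 131: heading 87 -> 218
  FD 9.6: (-17.757,-7.137) -> (-25.322,-13.047) [heading=218, move]
  RT 110: heading 218 -> 108
  -- iteration 4/5 --
  LT 131: heading 108 -> 239
  FD 9.6: (-25.322,-13.047) -> (-30.266,-21.276) [heading=239, move]
  RT 110: heading 239 -> 129
  -- iteration 5/5 --
  LT 131: heading 129 -> 260
  FD 9.6: (-30.266,-21.276) -> (-31.933,-30.73) [heading=260, move]
  RT 110: heading 260 -> 150
]
RT 90: heading 150 -> 60
FD 7.5: (-31.933,-30.73) -> (-28.183,-24.235) [heading=60, move]
Final: pos=(-28.183,-24.235), heading=60, 0 segment(s) drawn

Answer: 60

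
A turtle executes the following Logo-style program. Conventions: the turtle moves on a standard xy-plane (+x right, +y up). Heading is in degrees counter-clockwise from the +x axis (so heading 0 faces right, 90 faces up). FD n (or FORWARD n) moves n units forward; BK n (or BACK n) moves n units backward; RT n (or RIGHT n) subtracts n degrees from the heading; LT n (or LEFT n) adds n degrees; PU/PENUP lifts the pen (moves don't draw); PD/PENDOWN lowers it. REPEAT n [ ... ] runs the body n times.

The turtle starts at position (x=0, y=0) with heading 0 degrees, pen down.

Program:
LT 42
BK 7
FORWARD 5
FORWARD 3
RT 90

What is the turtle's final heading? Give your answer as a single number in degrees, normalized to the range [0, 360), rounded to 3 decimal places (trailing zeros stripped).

Answer: 312

Derivation:
Executing turtle program step by step:
Start: pos=(0,0), heading=0, pen down
LT 42: heading 0 -> 42
BK 7: (0,0) -> (-5.202,-4.684) [heading=42, draw]
FD 5: (-5.202,-4.684) -> (-1.486,-1.338) [heading=42, draw]
FD 3: (-1.486,-1.338) -> (0.743,0.669) [heading=42, draw]
RT 90: heading 42 -> 312
Final: pos=(0.743,0.669), heading=312, 3 segment(s) drawn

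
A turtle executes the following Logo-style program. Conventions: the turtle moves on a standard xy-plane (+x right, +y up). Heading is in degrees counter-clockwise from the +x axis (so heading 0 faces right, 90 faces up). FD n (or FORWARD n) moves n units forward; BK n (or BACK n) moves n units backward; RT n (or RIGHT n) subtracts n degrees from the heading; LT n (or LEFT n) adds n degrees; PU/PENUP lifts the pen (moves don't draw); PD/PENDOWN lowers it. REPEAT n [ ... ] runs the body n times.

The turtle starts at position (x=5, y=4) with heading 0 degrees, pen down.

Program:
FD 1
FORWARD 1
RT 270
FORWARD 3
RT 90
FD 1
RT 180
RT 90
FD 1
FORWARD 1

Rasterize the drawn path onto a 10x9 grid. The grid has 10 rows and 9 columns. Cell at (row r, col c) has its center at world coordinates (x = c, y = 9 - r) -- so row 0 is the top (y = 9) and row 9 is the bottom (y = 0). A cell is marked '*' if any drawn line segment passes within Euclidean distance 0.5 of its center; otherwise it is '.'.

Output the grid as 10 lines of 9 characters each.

Segment 0: (5,4) -> (6,4)
Segment 1: (6,4) -> (7,4)
Segment 2: (7,4) -> (7,7)
Segment 3: (7,7) -> (8,7)
Segment 4: (8,7) -> (8,8)
Segment 5: (8,8) -> (8,9)

Answer: ........*
........*
.......**
.......*.
.......*.
.....***.
.........
.........
.........
.........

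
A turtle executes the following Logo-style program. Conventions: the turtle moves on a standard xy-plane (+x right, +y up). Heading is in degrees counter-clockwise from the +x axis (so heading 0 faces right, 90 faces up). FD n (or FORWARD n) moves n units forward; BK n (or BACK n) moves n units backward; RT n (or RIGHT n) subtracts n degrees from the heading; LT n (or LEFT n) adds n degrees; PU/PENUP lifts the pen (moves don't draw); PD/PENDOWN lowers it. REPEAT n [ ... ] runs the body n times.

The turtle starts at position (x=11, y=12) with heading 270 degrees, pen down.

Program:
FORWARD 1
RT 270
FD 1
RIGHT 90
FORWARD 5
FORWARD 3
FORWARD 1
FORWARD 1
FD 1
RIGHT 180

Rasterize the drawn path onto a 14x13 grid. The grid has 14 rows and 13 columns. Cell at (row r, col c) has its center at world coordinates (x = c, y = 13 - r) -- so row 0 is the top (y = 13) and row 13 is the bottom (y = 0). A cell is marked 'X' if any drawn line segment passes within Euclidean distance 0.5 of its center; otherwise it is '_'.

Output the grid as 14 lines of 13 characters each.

Segment 0: (11,12) -> (11,11)
Segment 1: (11,11) -> (12,11)
Segment 2: (12,11) -> (12,6)
Segment 3: (12,6) -> (12,3)
Segment 4: (12,3) -> (12,2)
Segment 5: (12,2) -> (12,1)
Segment 6: (12,1) -> (12,0)

Answer: _____________
___________X_
___________XX
____________X
____________X
____________X
____________X
____________X
____________X
____________X
____________X
____________X
____________X
____________X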